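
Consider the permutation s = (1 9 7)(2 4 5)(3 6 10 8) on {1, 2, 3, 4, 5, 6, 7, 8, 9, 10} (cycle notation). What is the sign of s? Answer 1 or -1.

-1

The cycle lengths are 4, 3, 3.
A cycle of length ℓ contributes ℓ−1 transpositions, so s is a product of 3 + 2 + 2 = 7 transpositions — odd.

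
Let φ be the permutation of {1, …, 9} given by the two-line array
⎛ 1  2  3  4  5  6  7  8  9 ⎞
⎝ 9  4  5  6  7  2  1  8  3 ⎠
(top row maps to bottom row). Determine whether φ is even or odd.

In disjoint-cycle form the cycle lengths are 5, 3, 1.
A cycle is odd iff its length is even; φ has 0 even-length cycles, so sgn(φ) = (−1)^0 and φ is even.

even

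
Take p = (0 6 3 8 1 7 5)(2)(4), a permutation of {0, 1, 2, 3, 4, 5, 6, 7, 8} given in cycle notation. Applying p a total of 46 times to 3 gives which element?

3 lies in the 7-cycle (0 6 3 8 1 7 5).
On a 7-cycle, p^7 is the identity, so p^46 = p^4 there (46 ≡ 4 mod 7).
Advancing 4 steps from 3: 3 → 8 → 1 → 7 → 5.

5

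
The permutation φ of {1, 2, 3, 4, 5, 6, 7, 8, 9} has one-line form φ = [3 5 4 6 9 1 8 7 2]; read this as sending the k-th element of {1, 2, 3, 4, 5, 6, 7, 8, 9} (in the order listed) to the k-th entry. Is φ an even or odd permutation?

In disjoint-cycle form the cycle lengths are 4, 3, 2.
A cycle of length ℓ contributes ℓ−1 transpositions, so φ is a product of 3 + 2 + 1 = 6 transpositions — even.

even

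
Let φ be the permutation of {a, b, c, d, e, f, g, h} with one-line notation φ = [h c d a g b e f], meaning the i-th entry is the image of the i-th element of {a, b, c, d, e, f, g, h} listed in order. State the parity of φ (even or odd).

even

In disjoint-cycle form the cycle lengths are 6, 2.
A cycle is odd iff its length is even; φ has 2 even-length cycles, so sgn(φ) = (−1)^2 and φ is even.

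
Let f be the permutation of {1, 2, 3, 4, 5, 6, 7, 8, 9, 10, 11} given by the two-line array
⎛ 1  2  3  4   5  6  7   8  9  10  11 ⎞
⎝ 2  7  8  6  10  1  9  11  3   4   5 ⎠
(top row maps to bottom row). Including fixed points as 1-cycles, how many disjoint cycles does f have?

1

The cycle decomposition is (1 2 7 9 3 8 11 5 10 4 6), which has 1 cycle (counting 1-cycles).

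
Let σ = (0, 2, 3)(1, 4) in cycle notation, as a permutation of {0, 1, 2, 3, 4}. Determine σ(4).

In the cycle (1, 4), 4 is followed by 1, so σ(4) = 1.

1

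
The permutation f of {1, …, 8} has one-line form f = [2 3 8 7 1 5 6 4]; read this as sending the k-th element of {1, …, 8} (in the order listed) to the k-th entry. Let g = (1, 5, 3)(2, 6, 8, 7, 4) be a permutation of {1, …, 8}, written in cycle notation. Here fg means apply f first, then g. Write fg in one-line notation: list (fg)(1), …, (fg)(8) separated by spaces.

6 1 7 4 5 3 8 2

(fg)(x) = g(f(x)). Computing each image: g(f(1)) = g(2) = 6, g(f(2)) = g(3) = 1, g(f(3)) = g(8) = 7, g(f(4)) = g(7) = 4, g(f(5)) = g(1) = 5, g(f(6)) = g(5) = 3, g(f(7)) = g(6) = 8, g(f(8)) = g(4) = 2.
Hence fg = [6 1 7 4 5 3 8 2].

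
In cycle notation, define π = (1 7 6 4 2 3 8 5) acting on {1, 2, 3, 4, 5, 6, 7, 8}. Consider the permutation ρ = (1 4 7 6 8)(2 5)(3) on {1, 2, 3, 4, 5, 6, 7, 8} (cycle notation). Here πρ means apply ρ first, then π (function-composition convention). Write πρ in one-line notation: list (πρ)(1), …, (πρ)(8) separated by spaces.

2 1 8 6 3 5 4 7

Chase each element through ρ then π: 1 → 4 → 2; 2 → 5 → 1; 3 → 3 → 8; 4 → 7 → 6; 5 → 2 → 3; 6 → 8 → 5; 7 → 6 → 4; 8 → 1 → 7.
So πρ in one-line form is 2 1 8 6 3 5 4 7.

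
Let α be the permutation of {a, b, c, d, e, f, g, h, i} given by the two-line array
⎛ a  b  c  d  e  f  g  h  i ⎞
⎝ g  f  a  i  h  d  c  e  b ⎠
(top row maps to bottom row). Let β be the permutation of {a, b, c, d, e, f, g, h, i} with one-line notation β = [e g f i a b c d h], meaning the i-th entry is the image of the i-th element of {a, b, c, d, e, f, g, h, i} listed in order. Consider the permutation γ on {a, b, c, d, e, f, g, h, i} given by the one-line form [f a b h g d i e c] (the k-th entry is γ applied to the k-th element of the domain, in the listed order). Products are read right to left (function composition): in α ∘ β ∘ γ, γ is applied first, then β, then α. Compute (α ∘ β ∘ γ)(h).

g

Apply the permutations in order: γ(h) = e, then β(e) = a, then α(a) = g. So (α ∘ β ∘ γ)(h) = g.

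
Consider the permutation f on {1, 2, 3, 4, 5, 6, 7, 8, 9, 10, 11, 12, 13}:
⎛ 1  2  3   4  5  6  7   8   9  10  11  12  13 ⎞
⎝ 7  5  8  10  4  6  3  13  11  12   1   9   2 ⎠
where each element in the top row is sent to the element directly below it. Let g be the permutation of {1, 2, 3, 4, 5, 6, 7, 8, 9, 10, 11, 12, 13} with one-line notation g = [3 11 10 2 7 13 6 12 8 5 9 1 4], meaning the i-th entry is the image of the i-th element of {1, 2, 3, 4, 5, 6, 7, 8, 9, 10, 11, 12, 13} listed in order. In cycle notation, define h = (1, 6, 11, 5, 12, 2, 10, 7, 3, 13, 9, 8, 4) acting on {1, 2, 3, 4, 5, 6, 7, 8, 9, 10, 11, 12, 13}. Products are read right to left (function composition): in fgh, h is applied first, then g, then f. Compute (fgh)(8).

Apply the permutations in order: h(8) = 4, then g(4) = 2, then f(2) = 5. So (fgh)(8) = 5.

5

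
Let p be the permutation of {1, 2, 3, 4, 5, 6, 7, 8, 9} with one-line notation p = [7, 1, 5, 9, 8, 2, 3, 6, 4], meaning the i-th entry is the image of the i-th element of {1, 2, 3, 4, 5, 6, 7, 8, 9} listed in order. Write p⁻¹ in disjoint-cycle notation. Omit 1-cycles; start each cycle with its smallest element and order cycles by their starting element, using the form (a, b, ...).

(1, 2, 6, 8, 5, 3, 7)(4, 9)

The cycle decomposition of p is (1, 7, 3, 5, 8, 6, 2)(4, 9).
Reversing each cycle (and rotating so the smallest element leads) gives p⁻¹ = (1, 2, 6, 8, 5, 3, 7)(4, 9).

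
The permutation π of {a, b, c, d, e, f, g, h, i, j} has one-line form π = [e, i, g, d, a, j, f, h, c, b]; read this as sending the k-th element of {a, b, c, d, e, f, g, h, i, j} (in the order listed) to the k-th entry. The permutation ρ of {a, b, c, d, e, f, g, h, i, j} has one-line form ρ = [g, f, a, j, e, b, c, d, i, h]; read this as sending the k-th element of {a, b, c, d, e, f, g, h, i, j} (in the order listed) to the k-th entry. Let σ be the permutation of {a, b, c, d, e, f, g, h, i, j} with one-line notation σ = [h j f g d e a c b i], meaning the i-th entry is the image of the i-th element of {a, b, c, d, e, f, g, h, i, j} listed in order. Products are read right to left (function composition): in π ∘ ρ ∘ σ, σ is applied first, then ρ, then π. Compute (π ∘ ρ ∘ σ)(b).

Apply the permutations in order: σ(b) = j, then ρ(j) = h, then π(h) = h. So (π ∘ ρ ∘ σ)(b) = h.

h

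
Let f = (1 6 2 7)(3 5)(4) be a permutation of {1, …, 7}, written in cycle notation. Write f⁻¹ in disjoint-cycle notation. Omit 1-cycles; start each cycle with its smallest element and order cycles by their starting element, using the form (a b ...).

The inverse reverses each cycle.
Reversing each cycle of f and rotating so the smallest element leads gives (1 7 2 6)(3 5).

(1 7 2 6)(3 5)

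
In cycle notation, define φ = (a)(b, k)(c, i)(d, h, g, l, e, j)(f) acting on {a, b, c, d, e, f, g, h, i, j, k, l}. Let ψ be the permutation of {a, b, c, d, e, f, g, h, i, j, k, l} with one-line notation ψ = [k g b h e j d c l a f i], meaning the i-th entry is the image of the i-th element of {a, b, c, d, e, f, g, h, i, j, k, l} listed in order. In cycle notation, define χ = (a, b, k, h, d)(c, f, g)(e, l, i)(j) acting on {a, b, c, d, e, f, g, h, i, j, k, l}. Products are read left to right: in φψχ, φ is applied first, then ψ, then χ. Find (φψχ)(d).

(φψχ)(d) = χ(ψ(φ(d))). φ(d) = h, then ψ(h) = c, then χ(c) = f, so the result is f.

f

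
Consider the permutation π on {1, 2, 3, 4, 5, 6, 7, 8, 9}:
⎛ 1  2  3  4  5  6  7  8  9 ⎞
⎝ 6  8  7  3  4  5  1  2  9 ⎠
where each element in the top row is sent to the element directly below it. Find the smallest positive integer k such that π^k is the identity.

Writing π as disjoint cycles, the cycle lengths are 6, 2, 1.
The order is lcm(6, 2) = 6.

6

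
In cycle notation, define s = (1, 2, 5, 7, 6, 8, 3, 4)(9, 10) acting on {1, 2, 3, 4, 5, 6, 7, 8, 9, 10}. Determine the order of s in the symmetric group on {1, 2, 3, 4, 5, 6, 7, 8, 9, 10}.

8

The disjoint cycles have lengths 8, 2.
The order of s is the least common multiple of its cycle lengths: lcm(8, 2) = 8.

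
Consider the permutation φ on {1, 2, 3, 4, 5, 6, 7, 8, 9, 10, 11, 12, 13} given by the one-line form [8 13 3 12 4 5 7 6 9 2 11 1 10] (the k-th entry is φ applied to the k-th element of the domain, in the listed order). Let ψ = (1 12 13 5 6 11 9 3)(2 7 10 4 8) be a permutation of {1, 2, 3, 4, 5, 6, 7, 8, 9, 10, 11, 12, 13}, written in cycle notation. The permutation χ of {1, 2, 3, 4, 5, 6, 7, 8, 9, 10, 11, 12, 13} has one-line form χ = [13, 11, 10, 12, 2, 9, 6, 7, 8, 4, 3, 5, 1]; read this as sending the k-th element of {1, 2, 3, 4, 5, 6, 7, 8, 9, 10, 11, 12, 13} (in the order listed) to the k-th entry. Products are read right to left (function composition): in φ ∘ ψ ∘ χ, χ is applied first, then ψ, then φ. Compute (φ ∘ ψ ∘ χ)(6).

Chase 6: χ(6) = 9; ψ(9) = 3; φ(3) = 3. Hence (φ ∘ ψ ∘ χ)(6) = 3.

3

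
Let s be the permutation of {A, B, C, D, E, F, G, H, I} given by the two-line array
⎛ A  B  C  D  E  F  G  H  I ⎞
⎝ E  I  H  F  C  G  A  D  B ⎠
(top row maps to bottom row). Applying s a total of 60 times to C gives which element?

Tracing C → H → … returns to C after 7 steps, so C lies in a 7-cycle (A, E, C, H, D, F, G).
On a 7-cycle, s^7 is the identity, so s^60 = s^4 there (60 ≡ 4 mod 7).
Stepping 4 places around the cycle: C → H → D → F → G.

G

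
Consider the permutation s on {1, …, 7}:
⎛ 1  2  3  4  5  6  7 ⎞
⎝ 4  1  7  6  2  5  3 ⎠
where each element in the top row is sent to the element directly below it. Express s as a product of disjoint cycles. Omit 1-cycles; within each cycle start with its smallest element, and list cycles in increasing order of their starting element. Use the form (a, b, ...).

Start at 1 and follow images: 1 → 4 → 6 → 5 → 2 → 1, giving the cycle (1, 4, 6, 5, 2).
Continuing from each remaining unvisited element yields (1, 4, 6, 5, 2)(3, 7).

(1, 4, 6, 5, 2)(3, 7)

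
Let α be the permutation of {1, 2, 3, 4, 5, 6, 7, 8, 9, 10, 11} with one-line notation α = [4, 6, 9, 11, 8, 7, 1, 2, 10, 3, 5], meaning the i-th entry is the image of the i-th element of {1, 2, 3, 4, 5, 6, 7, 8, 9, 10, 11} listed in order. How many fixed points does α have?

0

No element satisfies α(x) = x, so there are 0 fixed points.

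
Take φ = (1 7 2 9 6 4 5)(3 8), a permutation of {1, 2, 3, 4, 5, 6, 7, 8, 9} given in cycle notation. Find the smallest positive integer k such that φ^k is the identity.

The disjoint cycles have lengths 7, 2.
Since disjoint cycles commute, ord(φ) = lcm(7, 2) = 14.

14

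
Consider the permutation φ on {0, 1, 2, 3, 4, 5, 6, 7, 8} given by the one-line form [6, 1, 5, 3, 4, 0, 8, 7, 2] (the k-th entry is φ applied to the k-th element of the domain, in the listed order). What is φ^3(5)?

8

Tracing 5 → 0 → … returns to 5 after 5 steps, so 5 lies in a 5-cycle (0, 6, 8, 2, 5).
Advancing 3 steps from 5: 5 → 0 → 6 → 8.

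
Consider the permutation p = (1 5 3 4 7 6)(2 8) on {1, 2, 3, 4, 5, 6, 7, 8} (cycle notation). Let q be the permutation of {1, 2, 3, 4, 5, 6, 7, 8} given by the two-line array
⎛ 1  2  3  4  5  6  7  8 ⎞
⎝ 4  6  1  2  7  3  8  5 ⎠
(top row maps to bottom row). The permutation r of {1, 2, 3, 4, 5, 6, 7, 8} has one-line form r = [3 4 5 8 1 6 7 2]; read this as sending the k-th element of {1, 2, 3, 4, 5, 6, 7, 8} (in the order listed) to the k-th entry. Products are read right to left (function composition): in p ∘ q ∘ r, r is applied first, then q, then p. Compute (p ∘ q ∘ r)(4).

Chase 4: r(4) = 8; q(8) = 5; p(5) = 3. Hence (p ∘ q ∘ r)(4) = 3.

3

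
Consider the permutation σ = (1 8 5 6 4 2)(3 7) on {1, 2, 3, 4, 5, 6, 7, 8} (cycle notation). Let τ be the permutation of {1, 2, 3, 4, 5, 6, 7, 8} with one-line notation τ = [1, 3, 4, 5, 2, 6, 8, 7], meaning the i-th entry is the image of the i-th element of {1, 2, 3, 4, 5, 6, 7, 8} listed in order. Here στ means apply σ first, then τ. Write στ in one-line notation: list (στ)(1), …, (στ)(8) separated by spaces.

7 1 8 3 6 5 4 2

(στ)(x) = τ(σ(x)). Computing each image: τ(σ(1)) = τ(8) = 7, τ(σ(2)) = τ(1) = 1, τ(σ(3)) = τ(7) = 8, τ(σ(4)) = τ(2) = 3, τ(σ(5)) = τ(6) = 6, τ(σ(6)) = τ(4) = 5, τ(σ(7)) = τ(3) = 4, τ(σ(8)) = τ(5) = 2.
Hence στ = [7 1 8 3 6 5 4 2].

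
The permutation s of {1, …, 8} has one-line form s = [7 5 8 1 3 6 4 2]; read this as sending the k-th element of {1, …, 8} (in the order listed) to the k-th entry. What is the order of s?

12

Writing s as disjoint cycles, the cycle lengths are 4, 3, 1.
The order of s is the least common multiple of its cycle lengths: lcm(4, 3) = 12.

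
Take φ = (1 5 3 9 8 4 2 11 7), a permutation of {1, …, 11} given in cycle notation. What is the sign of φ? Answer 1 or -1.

1

The cycle lengths are 9, 1, 1.
A cycle of length ℓ contributes ℓ−1 transpositions, so φ is a product of 8 transpositions — even.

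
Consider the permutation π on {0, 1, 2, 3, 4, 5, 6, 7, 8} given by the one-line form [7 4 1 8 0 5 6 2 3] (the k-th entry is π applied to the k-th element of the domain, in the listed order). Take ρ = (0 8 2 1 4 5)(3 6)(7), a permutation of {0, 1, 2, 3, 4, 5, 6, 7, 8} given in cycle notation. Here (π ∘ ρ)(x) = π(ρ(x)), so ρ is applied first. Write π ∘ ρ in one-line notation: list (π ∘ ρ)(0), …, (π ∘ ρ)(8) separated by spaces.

3 0 4 6 5 7 8 2 1

Chase each element through ρ then π: 0 → 8 → 3; 1 → 4 → 0; 2 → 1 → 4; 3 → 6 → 6; 4 → 5 → 5; 5 → 0 → 7; 6 → 3 → 8; 7 → 7 → 2; 8 → 2 → 1.
Collecting the images, π ∘ ρ = [3 0 4 6 5 7 8 2 1].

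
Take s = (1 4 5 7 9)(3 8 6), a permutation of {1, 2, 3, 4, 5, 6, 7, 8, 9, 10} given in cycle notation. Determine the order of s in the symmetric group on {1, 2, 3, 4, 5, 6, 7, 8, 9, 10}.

15

The cycle type of s is (5, 3, 1, 1).
The order is lcm(5, 3) = 15.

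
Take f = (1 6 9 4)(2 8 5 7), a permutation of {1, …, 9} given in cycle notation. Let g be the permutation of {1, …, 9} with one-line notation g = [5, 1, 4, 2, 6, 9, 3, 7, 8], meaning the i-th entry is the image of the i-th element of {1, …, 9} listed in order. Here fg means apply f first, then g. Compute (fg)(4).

First apply f: f(4) = 1, then g(1) = 5. Thus (fg)(4) = 5.

5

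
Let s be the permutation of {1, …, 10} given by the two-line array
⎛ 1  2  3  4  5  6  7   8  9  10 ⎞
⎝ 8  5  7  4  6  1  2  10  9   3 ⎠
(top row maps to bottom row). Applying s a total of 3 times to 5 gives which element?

Tracing 5 → 6 → … returns to 5 after 8 steps, so 5 lies in an 8-cycle (1 8 10 3 7 2 5 6).
Stepping 3 places around the cycle: 5 → 6 → 1 → 8.

8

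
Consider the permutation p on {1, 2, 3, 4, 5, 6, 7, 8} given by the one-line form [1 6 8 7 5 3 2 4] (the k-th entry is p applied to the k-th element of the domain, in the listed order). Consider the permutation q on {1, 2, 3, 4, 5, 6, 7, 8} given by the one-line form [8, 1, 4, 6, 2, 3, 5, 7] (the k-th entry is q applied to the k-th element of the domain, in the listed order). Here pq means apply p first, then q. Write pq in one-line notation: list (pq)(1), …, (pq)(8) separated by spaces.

For each element, apply p then q: 1 → 1 → 8; 2 → 6 → 3; 3 → 8 → 7; 4 → 7 → 5; 5 → 5 → 2; 6 → 3 → 4; 7 → 2 → 1; 8 → 4 → 6.
So pq in one-line form is 8 3 7 5 2 4 1 6.

8 3 7 5 2 4 1 6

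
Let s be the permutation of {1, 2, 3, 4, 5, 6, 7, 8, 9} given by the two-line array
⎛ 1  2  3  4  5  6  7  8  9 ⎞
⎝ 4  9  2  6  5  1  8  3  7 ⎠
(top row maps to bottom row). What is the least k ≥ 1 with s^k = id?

Writing s as disjoint cycles, the cycle lengths are 5, 3, 1.
The order is lcm(5, 3) = 15.

15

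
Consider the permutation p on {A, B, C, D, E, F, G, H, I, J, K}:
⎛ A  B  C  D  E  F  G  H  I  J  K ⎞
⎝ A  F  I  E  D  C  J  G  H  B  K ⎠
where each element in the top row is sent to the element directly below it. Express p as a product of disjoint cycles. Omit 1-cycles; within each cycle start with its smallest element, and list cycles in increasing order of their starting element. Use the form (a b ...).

From B: B → F → C → I → H → G → J → B, closing the cycle (B F C I H G J).
Repeating from the next unused element and collecting all non-trivial cycles gives (B F C I H G J)(D E).

(B F C I H G J)(D E)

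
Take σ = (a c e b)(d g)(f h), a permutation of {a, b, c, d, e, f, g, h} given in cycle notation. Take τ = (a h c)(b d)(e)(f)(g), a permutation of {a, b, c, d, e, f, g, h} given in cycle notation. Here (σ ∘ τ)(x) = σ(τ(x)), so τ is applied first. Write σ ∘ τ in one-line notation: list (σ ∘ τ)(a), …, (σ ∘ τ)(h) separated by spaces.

f g c a b h d e

(σ ∘ τ)(x) = σ(τ(x)). Computing each image: σ(τ(a)) = σ(h) = f, σ(τ(b)) = σ(d) = g, σ(τ(c)) = σ(a) = c, σ(τ(d)) = σ(b) = a, σ(τ(e)) = σ(e) = b, σ(τ(f)) = σ(f) = h, σ(τ(g)) = σ(g) = d, σ(τ(h)) = σ(c) = e.
Hence σ ∘ τ = [f g c a b h d e].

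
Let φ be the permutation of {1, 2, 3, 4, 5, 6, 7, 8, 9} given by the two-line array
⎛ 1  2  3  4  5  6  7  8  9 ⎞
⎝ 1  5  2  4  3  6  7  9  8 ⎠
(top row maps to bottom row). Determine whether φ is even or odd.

odd

In disjoint-cycle form the cycle lengths are 3, 2, 1, 1, 1, 1.
A cycle of length ℓ contributes ℓ−1 transpositions, so φ is a product of 2 + 1 = 3 transpositions — odd.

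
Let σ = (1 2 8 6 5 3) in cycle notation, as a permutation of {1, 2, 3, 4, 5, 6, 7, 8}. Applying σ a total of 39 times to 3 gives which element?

8

3 lies in the 6-cycle (1 2 8 6 5 3).
Since the cycle has length 6, σ^39 acts on it the same as σ^3 (39 mod 6 = 3).
Stepping 3 places around the cycle: 3 → 1 → 2 → 8.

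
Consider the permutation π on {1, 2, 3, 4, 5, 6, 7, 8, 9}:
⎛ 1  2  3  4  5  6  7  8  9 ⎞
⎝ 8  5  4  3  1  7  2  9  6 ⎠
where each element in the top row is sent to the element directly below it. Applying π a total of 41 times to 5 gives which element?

2

Tracing 5 → 1 → … returns to 5 after 7 steps, so 5 lies in a 7-cycle (1, 8, 9, 6, 7, 2, 5).
On a 7-cycle, π^7 is the identity, so π^41 = π^6 there (41 ≡ 6 mod 7).
Advancing 6 steps from 5: 5 → 1 → 8 → 9 → 6 → 7 → 2.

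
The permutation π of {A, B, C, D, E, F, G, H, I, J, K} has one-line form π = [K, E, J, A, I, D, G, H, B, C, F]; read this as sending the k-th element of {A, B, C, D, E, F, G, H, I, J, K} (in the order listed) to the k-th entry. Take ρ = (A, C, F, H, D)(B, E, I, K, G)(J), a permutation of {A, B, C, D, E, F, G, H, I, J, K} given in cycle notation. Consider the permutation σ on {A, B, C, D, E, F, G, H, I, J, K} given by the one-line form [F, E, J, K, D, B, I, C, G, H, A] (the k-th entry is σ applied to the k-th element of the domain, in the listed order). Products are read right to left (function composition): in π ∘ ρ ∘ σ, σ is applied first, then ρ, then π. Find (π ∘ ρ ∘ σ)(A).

Apply the permutations in order: σ(A) = F, then ρ(F) = H, then π(H) = H. So (π ∘ ρ ∘ σ)(A) = H.

H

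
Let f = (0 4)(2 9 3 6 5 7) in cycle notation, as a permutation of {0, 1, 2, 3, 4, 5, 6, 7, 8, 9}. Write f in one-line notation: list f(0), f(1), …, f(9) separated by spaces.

4 1 9 6 0 7 5 2 8 3

Reading each image from the cycles: 0→4, 1→1, 2→9, 3→6, 4→0, 5→7, 6→5, 7→2, 8→8, 9→3.
Listing these in domain order gives 4 1 9 6 0 7 5 2 8 3.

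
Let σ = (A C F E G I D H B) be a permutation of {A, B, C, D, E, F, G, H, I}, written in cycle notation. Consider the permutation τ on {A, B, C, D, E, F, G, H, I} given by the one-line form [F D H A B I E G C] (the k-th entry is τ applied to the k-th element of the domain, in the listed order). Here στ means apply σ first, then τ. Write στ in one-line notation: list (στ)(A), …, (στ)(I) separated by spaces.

(στ)(x) = τ(σ(x)). Computing each image: τ(σ(A)) = τ(C) = H, τ(σ(B)) = τ(A) = F, τ(σ(C)) = τ(F) = I, τ(σ(D)) = τ(H) = G, τ(σ(E)) = τ(G) = E, τ(σ(F)) = τ(E) = B, τ(σ(G)) = τ(I) = C, τ(σ(H)) = τ(B) = D, τ(σ(I)) = τ(D) = A.
Hence στ = [H F I G E B C D A].

H F I G E B C D A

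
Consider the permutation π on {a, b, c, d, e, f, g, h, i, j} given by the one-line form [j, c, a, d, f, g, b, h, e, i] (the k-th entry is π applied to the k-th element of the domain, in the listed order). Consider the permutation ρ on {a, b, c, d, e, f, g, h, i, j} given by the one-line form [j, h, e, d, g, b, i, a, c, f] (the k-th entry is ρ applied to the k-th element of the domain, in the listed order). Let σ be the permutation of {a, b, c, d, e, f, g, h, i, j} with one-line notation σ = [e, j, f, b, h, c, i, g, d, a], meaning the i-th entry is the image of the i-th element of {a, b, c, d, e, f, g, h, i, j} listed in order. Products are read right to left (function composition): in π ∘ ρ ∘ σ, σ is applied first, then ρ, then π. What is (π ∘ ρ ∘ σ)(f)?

f

Chase f: σ(f) = c; ρ(c) = e; π(e) = f. Hence (π ∘ ρ ∘ σ)(f) = f.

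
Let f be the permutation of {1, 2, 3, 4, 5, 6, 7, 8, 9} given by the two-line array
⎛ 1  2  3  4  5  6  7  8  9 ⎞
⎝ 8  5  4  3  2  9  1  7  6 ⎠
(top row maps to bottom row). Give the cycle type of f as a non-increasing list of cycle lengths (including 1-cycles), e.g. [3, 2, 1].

The disjoint cycles are (1, 8, 7)(2, 5)(3, 4)(6, 9), with lengths 3, 2, 2, 2 in non-increasing order.

[3, 2, 2, 2]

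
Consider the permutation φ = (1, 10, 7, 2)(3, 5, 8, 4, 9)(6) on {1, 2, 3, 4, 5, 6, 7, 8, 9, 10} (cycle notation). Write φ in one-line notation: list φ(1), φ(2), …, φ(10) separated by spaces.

Image by image: 1→10, 2→1, 3→5, 4→9, 5→8, 6→6, 7→2, 8→4, 9→3, 10→7.
So the one-line form is 10 1 5 9 8 6 2 4 3 7.

10 1 5 9 8 6 2 4 3 7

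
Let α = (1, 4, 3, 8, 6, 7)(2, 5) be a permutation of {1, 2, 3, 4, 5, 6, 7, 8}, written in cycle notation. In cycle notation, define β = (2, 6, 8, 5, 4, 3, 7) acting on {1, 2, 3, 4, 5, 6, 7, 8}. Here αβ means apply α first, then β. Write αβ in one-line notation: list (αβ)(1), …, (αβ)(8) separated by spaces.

3 4 5 7 6 2 1 8

(αβ)(x) = β(α(x)). Computing each image: β(α(1)) = β(4) = 3, β(α(2)) = β(5) = 4, β(α(3)) = β(8) = 5, β(α(4)) = β(3) = 7, β(α(5)) = β(2) = 6, β(α(6)) = β(7) = 2, β(α(7)) = β(1) = 1, β(α(8)) = β(6) = 8.
Hence αβ = [3 4 5 7 6 2 1 8].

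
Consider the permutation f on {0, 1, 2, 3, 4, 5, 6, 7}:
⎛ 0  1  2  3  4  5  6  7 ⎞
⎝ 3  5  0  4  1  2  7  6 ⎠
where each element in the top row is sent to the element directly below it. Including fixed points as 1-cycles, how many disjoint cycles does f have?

2

The cycle decomposition is (0 3 4 1 5 2)(6 7), which has 2 cycles (counting 1-cycles).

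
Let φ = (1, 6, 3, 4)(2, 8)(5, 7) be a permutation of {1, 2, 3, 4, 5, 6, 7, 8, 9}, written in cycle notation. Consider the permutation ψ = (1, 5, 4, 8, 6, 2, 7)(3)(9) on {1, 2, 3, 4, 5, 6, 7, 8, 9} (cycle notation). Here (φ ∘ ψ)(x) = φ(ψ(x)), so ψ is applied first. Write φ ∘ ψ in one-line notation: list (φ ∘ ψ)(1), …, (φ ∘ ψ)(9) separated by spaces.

(φ ∘ ψ)(x) = φ(ψ(x)). Computing each image: φ(ψ(1)) = φ(5) = 7, φ(ψ(2)) = φ(7) = 5, φ(ψ(3)) = φ(3) = 4, φ(ψ(4)) = φ(8) = 2, φ(ψ(5)) = φ(4) = 1, φ(ψ(6)) = φ(2) = 8, φ(ψ(7)) = φ(1) = 6, φ(ψ(8)) = φ(6) = 3, φ(ψ(9)) = φ(9) = 9.
Hence φ ∘ ψ = [7 5 4 2 1 8 6 3 9].

7 5 4 2 1 8 6 3 9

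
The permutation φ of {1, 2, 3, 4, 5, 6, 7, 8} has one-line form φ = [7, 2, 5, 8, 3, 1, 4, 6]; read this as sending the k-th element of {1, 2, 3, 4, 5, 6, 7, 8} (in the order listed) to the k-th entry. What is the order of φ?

Decomposing into disjoint cycles gives cycle lengths 5, 2, 1.
The order of φ is the least common multiple of its cycle lengths: lcm(5, 2) = 10.

10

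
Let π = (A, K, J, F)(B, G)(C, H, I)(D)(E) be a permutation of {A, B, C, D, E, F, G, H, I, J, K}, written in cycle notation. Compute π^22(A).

J

A lies in the 4-cycle (A, K, J, F).
On a 4-cycle, π^4 is the identity, so π^22 = π^2 there (22 ≡ 2 mod 4).
Advancing 2 steps from A: A → K → J.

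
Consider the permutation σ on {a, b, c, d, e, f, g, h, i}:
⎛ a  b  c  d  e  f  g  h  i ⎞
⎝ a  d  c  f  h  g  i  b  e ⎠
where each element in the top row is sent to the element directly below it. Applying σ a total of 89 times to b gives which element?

Tracing b → d → … returns to b after 7 steps, so b lies in a 7-cycle (b, d, f, g, i, e, h).
Since the cycle has length 7, σ^89 acts on it the same as σ^5 (89 mod 7 = 5).
Advancing 5 steps from b: b → d → f → g → i → e.

e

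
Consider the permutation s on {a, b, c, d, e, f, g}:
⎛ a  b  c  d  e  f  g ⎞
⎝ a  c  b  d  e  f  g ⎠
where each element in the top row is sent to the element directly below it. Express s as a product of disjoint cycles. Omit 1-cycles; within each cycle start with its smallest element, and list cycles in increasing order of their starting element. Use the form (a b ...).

Iterating s from b gives b → c → b; that is the 2-cycle (b c).
Repeating from the next unused element and collecting all non-trivial cycles gives (b c).

(b c)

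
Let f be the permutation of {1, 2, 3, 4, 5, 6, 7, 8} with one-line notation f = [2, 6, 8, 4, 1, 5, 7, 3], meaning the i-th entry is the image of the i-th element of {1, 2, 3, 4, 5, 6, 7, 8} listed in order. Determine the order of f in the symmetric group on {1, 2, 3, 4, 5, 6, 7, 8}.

The disjoint-cycle form of f has cycle lengths 4, 2, 1, 1.
The order is lcm(4, 2) = 4.

4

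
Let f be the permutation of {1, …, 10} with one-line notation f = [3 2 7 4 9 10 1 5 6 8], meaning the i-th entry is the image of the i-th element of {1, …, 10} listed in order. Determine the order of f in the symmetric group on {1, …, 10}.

15

Decomposing into disjoint cycles gives cycle lengths 5, 3, 1, 1.
The order of f is the least common multiple of its cycle lengths: lcm(5, 3) = 15.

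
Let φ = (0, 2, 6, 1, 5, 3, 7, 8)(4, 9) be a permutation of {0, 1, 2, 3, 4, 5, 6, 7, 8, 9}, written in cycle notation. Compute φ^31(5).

1

5 lies in the 8-cycle (0, 2, 6, 1, 5, 3, 7, 8).
On an 8-cycle, φ^8 is the identity, so φ^31 = φ^7 there (31 ≡ 7 mod 8).
Stepping 7 places around the cycle: 5 → 3 → 7 → 8 → 0 → 2 → 6 → 1.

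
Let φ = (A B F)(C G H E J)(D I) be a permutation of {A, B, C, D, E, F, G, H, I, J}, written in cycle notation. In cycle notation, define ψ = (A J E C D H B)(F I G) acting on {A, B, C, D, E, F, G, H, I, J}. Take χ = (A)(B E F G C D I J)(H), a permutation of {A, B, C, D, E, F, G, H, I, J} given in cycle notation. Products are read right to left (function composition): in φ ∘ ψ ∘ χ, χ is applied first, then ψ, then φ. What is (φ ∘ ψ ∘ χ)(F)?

A

(φ ∘ ψ ∘ χ)(F) = φ(ψ(χ(F))). χ(F) = G, then ψ(G) = F, then φ(F) = A, so the result is A.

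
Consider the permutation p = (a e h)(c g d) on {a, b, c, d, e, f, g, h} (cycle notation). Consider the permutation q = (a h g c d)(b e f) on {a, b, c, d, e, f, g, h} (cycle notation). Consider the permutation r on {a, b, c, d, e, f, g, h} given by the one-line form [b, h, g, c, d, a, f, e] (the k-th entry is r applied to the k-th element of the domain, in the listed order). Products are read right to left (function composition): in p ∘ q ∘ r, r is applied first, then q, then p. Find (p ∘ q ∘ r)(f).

a

Chase f: r(f) = a; q(a) = h; p(h) = a. Hence (p ∘ q ∘ r)(f) = a.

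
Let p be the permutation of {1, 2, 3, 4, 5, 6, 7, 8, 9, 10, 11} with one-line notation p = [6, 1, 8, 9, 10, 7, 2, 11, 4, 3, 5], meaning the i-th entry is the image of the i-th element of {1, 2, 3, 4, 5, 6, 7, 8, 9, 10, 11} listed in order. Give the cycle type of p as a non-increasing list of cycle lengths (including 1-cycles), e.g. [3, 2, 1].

The disjoint cycles are (1, 6, 7, 2)(3, 8, 11, 5, 10)(4, 9), with lengths 5, 4, 2 in non-increasing order.

[5, 4, 2]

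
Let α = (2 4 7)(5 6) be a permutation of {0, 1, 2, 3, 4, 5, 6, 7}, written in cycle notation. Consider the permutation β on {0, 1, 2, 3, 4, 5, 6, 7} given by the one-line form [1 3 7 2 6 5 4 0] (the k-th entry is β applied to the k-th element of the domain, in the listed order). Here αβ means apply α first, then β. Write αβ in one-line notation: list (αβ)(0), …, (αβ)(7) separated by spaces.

1 3 6 2 0 4 5 7

For each element, apply α then β: 0 → 0 → 1; 1 → 1 → 3; 2 → 4 → 6; 3 → 3 → 2; 4 → 7 → 0; 5 → 6 → 4; 6 → 5 → 5; 7 → 2 → 7.
So αβ in one-line form is 1 3 6 2 0 4 5 7.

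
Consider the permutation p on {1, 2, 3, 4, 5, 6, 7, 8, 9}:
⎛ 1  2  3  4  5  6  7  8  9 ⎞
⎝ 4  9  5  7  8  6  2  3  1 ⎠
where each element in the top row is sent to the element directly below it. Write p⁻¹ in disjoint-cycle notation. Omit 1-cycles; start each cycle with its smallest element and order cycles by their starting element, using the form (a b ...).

(1 9 2 7 4)(3 8 5)

The cycle decomposition of p is (1 4 7 2 9)(3 5 8).
The inverse reverses every cycle; in canonical form, p⁻¹ = (1 9 2 7 4)(3 8 5).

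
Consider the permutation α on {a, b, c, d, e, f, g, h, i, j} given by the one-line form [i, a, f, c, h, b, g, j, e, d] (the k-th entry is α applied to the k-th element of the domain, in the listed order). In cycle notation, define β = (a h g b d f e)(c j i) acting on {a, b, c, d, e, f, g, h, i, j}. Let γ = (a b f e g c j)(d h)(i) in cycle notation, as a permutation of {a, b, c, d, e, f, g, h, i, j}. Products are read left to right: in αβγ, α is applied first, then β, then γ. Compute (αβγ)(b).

d

(αβγ)(b) = γ(β(α(b))). α(b) = a, then β(a) = h, then γ(h) = d, so the result is d.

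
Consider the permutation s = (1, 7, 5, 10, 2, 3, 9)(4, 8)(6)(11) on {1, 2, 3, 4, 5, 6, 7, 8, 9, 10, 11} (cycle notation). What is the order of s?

The cycle type of s is (7, 2, 1, 1).
The order is lcm(7, 2) = 14.

14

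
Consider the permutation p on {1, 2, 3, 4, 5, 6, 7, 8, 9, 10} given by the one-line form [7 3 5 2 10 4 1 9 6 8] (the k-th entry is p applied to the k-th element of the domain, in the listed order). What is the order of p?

8

Decomposing into disjoint cycles gives cycle lengths 8, 2.
The order is lcm(8, 2) = 8.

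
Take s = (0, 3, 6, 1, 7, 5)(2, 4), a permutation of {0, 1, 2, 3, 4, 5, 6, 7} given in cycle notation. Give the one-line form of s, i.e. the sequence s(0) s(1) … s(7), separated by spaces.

3 7 4 6 2 0 1 5

Image by image: 0↦3, 1↦7, 2↦4, 3↦6, 4↦2, 5↦0, 6↦1, 7↦5.
Listing these in domain order gives 3 7 4 6 2 0 1 5.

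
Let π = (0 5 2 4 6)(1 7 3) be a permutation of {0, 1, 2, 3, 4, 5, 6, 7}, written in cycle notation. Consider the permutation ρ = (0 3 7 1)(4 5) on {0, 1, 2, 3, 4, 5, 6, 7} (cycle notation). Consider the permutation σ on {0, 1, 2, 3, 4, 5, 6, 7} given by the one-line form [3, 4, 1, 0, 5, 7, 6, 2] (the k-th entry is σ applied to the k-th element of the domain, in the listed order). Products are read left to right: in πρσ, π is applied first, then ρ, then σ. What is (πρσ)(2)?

7

Apply the permutations in order: π(2) = 4, then ρ(4) = 5, then σ(5) = 7. So (πρσ)(2) = 7.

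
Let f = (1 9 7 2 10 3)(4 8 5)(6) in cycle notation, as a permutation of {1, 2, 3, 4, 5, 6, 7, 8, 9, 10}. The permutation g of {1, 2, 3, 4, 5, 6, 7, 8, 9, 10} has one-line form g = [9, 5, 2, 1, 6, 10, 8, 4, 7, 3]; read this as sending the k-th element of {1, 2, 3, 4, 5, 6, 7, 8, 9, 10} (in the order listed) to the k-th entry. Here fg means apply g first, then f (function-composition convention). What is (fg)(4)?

9

First apply g: g(4) = 1, then f(1) = 9. Thus (fg)(4) = 9.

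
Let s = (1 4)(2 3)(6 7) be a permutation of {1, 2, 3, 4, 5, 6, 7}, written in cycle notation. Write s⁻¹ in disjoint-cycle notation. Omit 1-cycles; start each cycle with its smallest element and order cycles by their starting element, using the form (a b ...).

If s sends a → b within a cycle, s⁻¹ sends b → a; equivalently, reverse each cycle.
Reversing each cycle of s and rotating so the smallest element leads gives (1 4)(2 3)(6 7).

(1 4)(2 3)(6 7)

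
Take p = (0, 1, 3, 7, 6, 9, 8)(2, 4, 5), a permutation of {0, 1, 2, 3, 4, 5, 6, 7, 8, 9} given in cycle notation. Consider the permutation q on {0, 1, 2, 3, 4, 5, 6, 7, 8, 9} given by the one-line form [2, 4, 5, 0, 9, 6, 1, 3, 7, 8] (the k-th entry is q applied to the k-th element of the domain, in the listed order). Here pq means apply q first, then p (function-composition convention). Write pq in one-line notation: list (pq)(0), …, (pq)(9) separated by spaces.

4 5 2 1 8 9 3 7 6 0

(pq)(x) = p(q(x)). Computing each image: p(q(0)) = p(2) = 4, p(q(1)) = p(4) = 5, p(q(2)) = p(5) = 2, p(q(3)) = p(0) = 1, p(q(4)) = p(9) = 8, p(q(5)) = p(6) = 9, p(q(6)) = p(1) = 3, p(q(7)) = p(3) = 7, p(q(8)) = p(7) = 6, p(q(9)) = p(8) = 0.
Hence pq = [4 5 2 1 8 9 3 7 6 0].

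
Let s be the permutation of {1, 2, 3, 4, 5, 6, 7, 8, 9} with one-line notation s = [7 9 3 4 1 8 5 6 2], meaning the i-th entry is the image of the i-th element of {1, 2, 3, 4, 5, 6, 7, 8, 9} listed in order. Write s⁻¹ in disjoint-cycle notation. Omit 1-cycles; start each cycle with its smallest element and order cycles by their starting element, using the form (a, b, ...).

First write s in disjoint cycles: (1, 7, 5)(2, 9)(6, 8).
The inverse reverses every cycle; in canonical form, s⁻¹ = (1, 5, 7)(2, 9)(6, 8).

(1, 5, 7)(2, 9)(6, 8)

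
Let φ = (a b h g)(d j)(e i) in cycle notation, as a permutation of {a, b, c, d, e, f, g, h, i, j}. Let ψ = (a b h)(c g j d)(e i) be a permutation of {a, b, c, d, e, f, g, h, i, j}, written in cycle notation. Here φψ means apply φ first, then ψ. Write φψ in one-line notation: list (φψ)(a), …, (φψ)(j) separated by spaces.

For each element, apply φ then ψ: a → b → h; b → h → a; c → c → g; d → j → d; e → i → e; f → f → f; g → a → b; h → g → j; i → e → i; j → d → c.
Collecting the images, φψ = [h a g d e f b j i c].

h a g d e f b j i c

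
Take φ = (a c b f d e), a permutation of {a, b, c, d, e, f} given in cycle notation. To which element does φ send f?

d

Within (a c b f d e), f ↦ d.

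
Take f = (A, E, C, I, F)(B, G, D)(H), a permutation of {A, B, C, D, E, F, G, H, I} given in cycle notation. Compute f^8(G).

B

G lies in the 3-cycle (B, G, D).
Since the cycle has length 3, f^8 acts on it the same as f^2 (8 mod 3 = 2).
Advancing 2 steps from G: G → D → B.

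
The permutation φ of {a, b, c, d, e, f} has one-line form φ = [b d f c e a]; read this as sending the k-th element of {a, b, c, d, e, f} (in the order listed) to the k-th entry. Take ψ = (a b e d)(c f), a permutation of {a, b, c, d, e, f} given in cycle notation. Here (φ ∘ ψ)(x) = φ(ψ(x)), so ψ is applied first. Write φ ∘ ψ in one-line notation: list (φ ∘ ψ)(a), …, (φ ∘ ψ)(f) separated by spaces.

For each element, apply ψ then φ: a → b → d; b → e → e; c → f → a; d → a → b; e → d → c; f → c → f.
So φ ∘ ψ in one-line form is d e a b c f.

d e a b c f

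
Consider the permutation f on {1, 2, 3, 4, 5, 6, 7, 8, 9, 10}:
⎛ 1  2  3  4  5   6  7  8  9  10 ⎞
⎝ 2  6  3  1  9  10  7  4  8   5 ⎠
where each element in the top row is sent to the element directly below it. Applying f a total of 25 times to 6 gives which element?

10

Tracing 6 → 10 → … returns to 6 after 8 steps, so 6 lies in an 8-cycle (1 2 6 10 5 9 8 4).
On an 8-cycle, f^8 is the identity, so f^25 = f^1 there (25 ≡ 1 mod 8).
Stepping 1 place around the cycle: 6 → 10.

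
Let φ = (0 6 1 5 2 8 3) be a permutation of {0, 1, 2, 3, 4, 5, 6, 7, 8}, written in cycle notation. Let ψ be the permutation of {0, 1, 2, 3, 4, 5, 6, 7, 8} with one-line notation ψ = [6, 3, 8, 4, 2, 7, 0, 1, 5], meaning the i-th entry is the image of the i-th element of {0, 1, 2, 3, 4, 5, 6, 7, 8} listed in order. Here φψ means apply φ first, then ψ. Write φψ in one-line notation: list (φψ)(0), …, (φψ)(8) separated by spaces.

For each element, apply φ then ψ: 0 → 6 → 0; 1 → 5 → 7; 2 → 8 → 5; 3 → 0 → 6; 4 → 4 → 2; 5 → 2 → 8; 6 → 1 → 3; 7 → 7 → 1; 8 → 3 → 4.
Collecting the images, φψ = [0 7 5 6 2 8 3 1 4].

0 7 5 6 2 8 3 1 4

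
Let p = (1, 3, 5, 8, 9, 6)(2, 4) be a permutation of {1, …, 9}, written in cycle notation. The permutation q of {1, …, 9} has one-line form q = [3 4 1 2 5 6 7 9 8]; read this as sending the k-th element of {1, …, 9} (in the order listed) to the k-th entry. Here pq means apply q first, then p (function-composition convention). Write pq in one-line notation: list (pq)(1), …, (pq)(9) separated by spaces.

5 2 3 4 8 1 7 6 9

Chase each element through q then p: 1 → 3 → 5; 2 → 4 → 2; 3 → 1 → 3; 4 → 2 → 4; 5 → 5 → 8; 6 → 6 → 1; 7 → 7 → 7; 8 → 9 → 6; 9 → 8 → 9.
Collecting the images, pq = [5 2 3 4 8 1 7 6 9].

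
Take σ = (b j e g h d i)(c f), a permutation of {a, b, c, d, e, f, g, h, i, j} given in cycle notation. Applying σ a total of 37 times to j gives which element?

j lies in the 7-cycle (b j e g h d i).
Powers repeat with period 7 on this cycle, and 37 mod 7 = 2, so σ^37(j) = σ^2(j).
Advancing 2 steps from j: j → e → g.

g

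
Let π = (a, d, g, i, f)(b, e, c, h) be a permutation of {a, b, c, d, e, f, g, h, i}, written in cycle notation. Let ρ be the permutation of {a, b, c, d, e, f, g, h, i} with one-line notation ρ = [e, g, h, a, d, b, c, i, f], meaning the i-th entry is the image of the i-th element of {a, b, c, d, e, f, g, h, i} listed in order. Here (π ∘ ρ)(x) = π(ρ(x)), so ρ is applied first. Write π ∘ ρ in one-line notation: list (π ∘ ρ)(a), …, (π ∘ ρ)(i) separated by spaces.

c i b d g e h f a

For each element, apply ρ then π: a → e → c; b → g → i; c → h → b; d → a → d; e → d → g; f → b → e; g → c → h; h → i → f; i → f → a.
So π ∘ ρ in one-line form is c i b d g e h f a.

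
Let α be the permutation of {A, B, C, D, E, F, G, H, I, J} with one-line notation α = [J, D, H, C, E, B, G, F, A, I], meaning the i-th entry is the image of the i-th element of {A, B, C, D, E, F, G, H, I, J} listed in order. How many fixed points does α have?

2

The fixed points (elements with α(x) = x) are {E, G}, so there are 2.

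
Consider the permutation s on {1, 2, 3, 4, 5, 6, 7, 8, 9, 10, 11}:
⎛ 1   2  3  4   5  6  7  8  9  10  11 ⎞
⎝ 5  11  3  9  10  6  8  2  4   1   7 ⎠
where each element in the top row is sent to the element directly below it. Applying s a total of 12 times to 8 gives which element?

Tracing 8 → 2 → … returns to 8 after 4 steps, so 8 lies in a 4-cycle (2, 11, 7, 8).
On a 4-cycle, s^4 is the identity, so s^12 = s^0 there (12 ≡ 0 mod 4).
So s^12(8) = 8.

8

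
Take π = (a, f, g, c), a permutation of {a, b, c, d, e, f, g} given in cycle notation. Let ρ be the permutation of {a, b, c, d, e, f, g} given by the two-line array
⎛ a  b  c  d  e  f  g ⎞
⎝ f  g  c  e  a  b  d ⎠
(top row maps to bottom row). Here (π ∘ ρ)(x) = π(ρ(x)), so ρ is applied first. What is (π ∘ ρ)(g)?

d

ρ(g) = d, then π(d) = d; composing gives (π ∘ ρ)(g) = d.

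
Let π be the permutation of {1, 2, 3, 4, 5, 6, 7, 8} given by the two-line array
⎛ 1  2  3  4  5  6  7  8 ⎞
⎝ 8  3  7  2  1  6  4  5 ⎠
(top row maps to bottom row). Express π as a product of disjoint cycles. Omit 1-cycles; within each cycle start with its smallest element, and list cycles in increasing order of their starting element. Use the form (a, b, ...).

From 1: 1 → 8 → 5 → 1, closing the cycle (1, 8, 5).
Repeating from the next unused element and collecting all non-trivial cycles gives (1, 8, 5)(2, 3, 7, 4).

(1, 8, 5)(2, 3, 7, 4)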